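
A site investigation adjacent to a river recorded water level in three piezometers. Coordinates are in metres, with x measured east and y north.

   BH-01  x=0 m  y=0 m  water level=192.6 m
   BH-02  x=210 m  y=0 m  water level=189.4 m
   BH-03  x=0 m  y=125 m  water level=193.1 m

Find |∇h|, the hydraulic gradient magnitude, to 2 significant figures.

∂h/∂x = (189.4 − 192.6) / (210 − 0) = -0.01524
∂h/∂y = (193.1 − 192.6) / (125 − 0) = +0.004000
|∇h| = √(-0.01524² + 0.004000²) = 0.01576

0.016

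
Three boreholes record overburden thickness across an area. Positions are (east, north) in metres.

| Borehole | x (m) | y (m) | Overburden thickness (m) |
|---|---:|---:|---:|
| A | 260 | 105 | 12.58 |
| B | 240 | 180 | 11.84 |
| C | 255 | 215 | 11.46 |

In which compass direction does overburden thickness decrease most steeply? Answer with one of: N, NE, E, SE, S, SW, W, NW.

With d = a·x + b·y + c and A as origin, the differences give:
  (-20)·a + 75·b = -0.74
  (-5)·a + 110·b = -1.12
Eliminate b (×110 and ×75, subtract): -1825·a = 2.600 → a = ∂d/∂x = -0.001425
Back-substitute: b = ∂d/∂y = -0.01025.
Steepest decrease is along −∇f = (+0.001425 E, +0.01025 N) → north.

N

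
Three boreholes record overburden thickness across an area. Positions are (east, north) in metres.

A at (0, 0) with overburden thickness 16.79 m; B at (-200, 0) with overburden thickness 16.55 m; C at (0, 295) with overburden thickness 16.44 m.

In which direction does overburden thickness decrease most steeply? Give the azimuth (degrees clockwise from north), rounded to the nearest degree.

∂d/∂x = (16.55 − 16.79) / (-200 − 0) = +0.001200
∂d/∂y = (16.44 − 16.79) / (295 − 0) = -0.001186
Steepest decrease is along −∇f: components (-0.001200 E, +0.001186 N).
Azimuth = atan2(-0.001200, +0.001186) = 314.7° ≈ 315°.

315°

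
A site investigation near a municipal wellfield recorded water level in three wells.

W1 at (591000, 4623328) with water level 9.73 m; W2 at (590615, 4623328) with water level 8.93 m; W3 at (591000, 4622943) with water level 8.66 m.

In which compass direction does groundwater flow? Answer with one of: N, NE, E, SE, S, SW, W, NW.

SW

∂h/∂x = (8.93 − 9.73) / (590615 − 591000) = +0.002078
∂h/∂y = (8.66 − 9.73) / (4622943 − 4623328) = +0.002779
Flow = −∇h = (-0.002078 east, -0.002779 north), which points southwest.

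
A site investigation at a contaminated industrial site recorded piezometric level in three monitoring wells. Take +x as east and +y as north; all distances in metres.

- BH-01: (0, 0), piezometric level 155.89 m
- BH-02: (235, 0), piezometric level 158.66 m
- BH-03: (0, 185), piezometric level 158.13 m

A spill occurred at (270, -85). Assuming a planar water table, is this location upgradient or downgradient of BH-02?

∂h/∂x = (158.66 − 155.89) / (235 − 0) = +0.01179
∂h/∂y = (158.13 − 155.89) / (185 − 0) = +0.01211
Head at (270, -85) = 155.89 + (+0.01179)·(270) + (+0.01211)·(-85) = 158.04 m.
That is lower than the 158.66 m at BH-02, so the point is downgradient.

downgradient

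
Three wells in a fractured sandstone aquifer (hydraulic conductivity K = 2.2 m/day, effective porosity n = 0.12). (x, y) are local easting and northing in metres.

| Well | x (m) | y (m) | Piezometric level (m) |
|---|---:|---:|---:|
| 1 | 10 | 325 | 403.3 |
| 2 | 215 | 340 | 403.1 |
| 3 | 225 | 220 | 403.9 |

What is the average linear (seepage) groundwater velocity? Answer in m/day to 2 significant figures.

With h = a·x + b·y + c and 1 as origin, the differences give:
  205·a + 15·b = -0.2
  215·a + (-105)·b = +0.6
Eliminate b (×(-105) and ×15, subtract): -24750·a = 12.00 → a = ∂h/∂x = -0.0004848
Back-substitute: b = ∂h/∂y = -0.006707.
|∇h| = √(-0.0004848² + -0.006707²) = 0.006724
Seepage velocity v = K·i/n = 2.2 × 0.006724 / 0.12 = 0.1233 m/day.

0.12 m/day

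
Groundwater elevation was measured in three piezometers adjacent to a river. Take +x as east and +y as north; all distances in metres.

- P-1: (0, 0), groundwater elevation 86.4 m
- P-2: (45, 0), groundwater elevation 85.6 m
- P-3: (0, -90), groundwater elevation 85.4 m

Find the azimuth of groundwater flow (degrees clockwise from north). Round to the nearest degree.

122°

∂h/∂x = (85.6 − 86.4) / (45 − 0) = -0.01778
∂h/∂y = (85.4 − 86.4) / (-90 − 0) = +0.01111
Flow direction (−∇h) has components (+0.01778 E, -0.01111 N).
Azimuth = atan2(E, N) = atan2(+0.01778, -0.01111) = 122.0° ≈ 122°.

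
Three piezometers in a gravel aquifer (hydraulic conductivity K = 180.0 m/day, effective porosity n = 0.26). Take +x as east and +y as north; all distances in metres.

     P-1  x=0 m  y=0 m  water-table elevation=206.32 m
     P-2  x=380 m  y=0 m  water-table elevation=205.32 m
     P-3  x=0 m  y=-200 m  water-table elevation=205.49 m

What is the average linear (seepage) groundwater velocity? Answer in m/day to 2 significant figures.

3.4 m/day

∂h/∂x = (205.32 − 206.32) / (380 − 0) = -0.002632
∂h/∂y = (205.49 − 206.32) / (-200 − 0) = +0.004150
|∇h| = √(-0.002632² + 0.004150²) = 0.004914
Seepage velocity v = K·i/n = 180.0 × 0.004914 / 0.26 = 3.402 m/day.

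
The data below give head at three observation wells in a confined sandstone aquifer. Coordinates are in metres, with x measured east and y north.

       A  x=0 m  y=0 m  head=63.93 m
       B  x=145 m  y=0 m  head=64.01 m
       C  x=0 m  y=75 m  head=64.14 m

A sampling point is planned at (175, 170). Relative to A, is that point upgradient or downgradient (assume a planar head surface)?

∂h/∂x = (64.01 − 63.93) / (145 − 0) = +0.0005517
∂h/∂y = (64.14 − 63.93) / (75 − 0) = +0.002800
Head at (175, 170) = 63.93 + (+0.0005517)·(175) + (+0.002800)·(170) = 64.50 m.
That is higher than the 63.93 m at A, so the point is upgradient.

upgradient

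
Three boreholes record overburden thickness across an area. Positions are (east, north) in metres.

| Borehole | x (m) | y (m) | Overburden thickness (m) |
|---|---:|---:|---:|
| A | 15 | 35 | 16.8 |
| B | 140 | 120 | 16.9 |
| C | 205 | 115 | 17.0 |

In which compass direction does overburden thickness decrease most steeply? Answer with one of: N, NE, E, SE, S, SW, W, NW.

Three-point gradient (reference A): Δ to B = (125, 85, +0.1), Δ to C = (190, 80, +0.2).
∂d/∂x = +0.001463, ∂d/∂y = -0.0009756 (det = -6150).
Steepest decrease is along −∇f = (-0.001463 E, +0.0009756 N) → northwest.

NW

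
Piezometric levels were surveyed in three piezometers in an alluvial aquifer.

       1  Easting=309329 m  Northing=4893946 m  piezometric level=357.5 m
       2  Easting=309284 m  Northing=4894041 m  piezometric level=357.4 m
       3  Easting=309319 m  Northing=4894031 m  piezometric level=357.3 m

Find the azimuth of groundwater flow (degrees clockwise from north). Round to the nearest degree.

Three-point gradient (reference 1): Δ to 2 = (-45, 95, -0.1), Δ to 3 = (-10, 85, -0.2).
∂h/∂x = -0.003652, ∂h/∂y = -0.002783 (det = -2875).
Flow direction (−∇h) has components (+0.003652 E, +0.002783 N).
Azimuth = atan2(E, N) = atan2(+0.003652, +0.002783) = 52.7° ≈ 053°.

053°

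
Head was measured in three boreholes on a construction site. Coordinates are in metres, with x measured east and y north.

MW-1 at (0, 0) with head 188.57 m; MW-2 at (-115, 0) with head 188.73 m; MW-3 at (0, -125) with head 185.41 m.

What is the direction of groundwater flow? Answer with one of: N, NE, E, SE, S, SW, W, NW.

∂h/∂x = (188.73 − 188.57) / (-115 − 0) = -0.001391
∂h/∂y = (185.41 − 188.57) / (-125 − 0) = +0.02528
Flow = −∇h = (+0.001391 east, -0.02528 north), which points south.

S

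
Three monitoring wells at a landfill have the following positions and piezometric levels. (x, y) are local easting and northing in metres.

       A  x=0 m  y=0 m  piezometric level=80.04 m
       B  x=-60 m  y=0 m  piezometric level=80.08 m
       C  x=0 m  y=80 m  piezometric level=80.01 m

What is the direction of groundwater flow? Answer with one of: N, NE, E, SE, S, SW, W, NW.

NE

∂h/∂x = (80.08 − 80.04) / (-60 − 0) = -0.0006667
∂h/∂y = (80.01 − 80.04) / (80 − 0) = -0.0003750
Flow = −∇h = (+0.0006667 east, +0.0003750 north), which points northeast.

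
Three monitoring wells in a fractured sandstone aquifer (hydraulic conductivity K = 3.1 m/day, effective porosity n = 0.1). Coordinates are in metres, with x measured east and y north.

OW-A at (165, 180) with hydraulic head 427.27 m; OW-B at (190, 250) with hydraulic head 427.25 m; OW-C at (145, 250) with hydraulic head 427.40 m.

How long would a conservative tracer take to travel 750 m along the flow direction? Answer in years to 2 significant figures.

Differences from OW-A: to OW-B (Δx, Δy, Δh) = (25, 70, -0.02); to OW-C = (-20, 70, +0.13).
Solve a·Δx + b·Δy = Δh: det = 25·70 − (-20)·70 = 3150.
∂h/∂x = [(-0.02)·70 − (+0.13)·70] / 3150 = -0.003333
∂h/∂y = [25·(+0.13) − (-20)·(-0.02)] / 3150 = +0.0009048
|∇h| = √(-0.003333² + 0.0009048²) = 0.003454
Seepage velocity v = K·i/n = 3.1 × 0.003454 / 0.1 = 0.1071 m/day.
t = 750 / 0.1071 = 7003 days = 19.2 years.

19 years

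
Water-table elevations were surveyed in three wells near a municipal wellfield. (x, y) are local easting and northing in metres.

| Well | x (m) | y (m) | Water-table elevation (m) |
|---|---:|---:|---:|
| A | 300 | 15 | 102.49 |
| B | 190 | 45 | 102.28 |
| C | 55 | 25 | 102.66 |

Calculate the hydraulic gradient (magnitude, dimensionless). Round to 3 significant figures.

0.0113

With h = a·x + b·y + c and A as origin, the differences give:
  (-110)·a + 30·b = -0.21
  (-245)·a + 10·b = +0.17
Eliminate b (×10 and ×30, subtract): 6250·a = -7.200 → a = ∂h/∂x = -0.001152
Back-substitute: b = ∂h/∂y = -0.01122.
|∇h| = √(-0.001152² + -0.01122²) = 0.01128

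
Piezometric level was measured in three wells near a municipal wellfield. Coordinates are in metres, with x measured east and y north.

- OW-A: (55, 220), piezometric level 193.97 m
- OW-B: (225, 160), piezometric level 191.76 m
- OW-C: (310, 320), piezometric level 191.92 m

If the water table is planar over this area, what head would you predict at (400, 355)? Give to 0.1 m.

191.2 m

Differences from OW-A: to OW-B (Δx, Δy, Δh) = (170, -60, -2.21); to OW-C = (255, 100, -2.05).
Determinant of the coordinate differences = 170·100 − 255·(-60) = 32300.
∂h/∂x = [(-2.21)·100 − (-2.05)·(-60)] / 32300 = -0.01065
∂h/∂y = [170·(-2.05) − 255·(-2.21)] / 32300 = +0.006658
h(400, 355) = 193.97 + (-0.01065)·(345) + (+0.006658)·(135) = 193.97 -3.674 +0.899 = 191.195 m.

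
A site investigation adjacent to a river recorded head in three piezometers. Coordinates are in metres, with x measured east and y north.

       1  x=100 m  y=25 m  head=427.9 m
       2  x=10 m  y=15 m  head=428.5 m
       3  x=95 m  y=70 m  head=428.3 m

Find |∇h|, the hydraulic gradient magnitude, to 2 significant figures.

0.011

Three-point gradient (reference 1): Δ to 2 = (-90, -10, +0.6), Δ to 3 = (-5, 45, +0.4).
∂h/∂x = -0.007561, ∂h/∂y = +0.008049 (det = -4100).
|∇h| = √(-0.007561² + 0.008049²) = 0.01104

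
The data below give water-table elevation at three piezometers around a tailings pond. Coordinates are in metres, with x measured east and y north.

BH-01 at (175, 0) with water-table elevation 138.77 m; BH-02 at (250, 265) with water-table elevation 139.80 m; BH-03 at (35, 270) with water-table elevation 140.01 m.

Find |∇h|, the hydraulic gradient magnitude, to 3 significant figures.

With h = a·x + b·y + c and BH-01 as origin, the differences give:
  75·a + 265·b = +1.03
  (-140)·a + 270·b = +1.24
Eliminate b (×270 and ×265, subtract): 57350·a = -50.500 → a = ∂h/∂x = -0.0008806
Back-substitute: b = ∂h/∂y = +0.004136.
|∇h| = √(-0.0008806² + 0.004136²) = 0.004229

0.00423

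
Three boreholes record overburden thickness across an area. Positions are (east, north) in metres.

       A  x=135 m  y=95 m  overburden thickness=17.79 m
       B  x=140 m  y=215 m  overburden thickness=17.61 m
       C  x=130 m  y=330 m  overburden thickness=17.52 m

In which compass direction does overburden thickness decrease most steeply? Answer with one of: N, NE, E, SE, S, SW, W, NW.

Taking A as reference: B−A = (5, 120, -0.18); C−A = (-5, 235, -0.27).
Solve a·Δx + b·Δy = Δd: det = 5·235 − (-5)·120 = 1775.
∂d/∂x = [(-0.18)·235 − (-0.27)·120] / 1775 = -0.005577
∂d/∂y = [5·(-0.27) − (-5)·(-0.18)] / 1775 = -0.001268
Steepest decrease is along −∇f = (+0.005577 E, +0.001268 N) → east.

E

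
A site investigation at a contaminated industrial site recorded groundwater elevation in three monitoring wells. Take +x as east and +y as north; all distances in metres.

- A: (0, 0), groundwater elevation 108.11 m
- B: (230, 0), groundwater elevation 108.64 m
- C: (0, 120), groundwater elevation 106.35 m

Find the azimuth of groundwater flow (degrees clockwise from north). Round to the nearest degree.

351°

∂h/∂x = (108.64 − 108.11) / (230 − 0) = +0.002304
∂h/∂y = (106.35 − 108.11) / (120 − 0) = -0.01467
Flow direction (−∇h) has components (-0.002304 E, +0.01467 N).
Azimuth = atan2(E, N) = atan2(-0.002304, +0.01467) = 351.1° ≈ 351°.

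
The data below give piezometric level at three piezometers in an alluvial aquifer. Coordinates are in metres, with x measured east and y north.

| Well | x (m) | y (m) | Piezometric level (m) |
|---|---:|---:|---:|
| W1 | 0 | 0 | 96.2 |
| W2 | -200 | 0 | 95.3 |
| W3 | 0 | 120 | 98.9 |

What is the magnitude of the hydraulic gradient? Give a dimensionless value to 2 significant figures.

∂h/∂x = (95.3 − 96.2) / (-200 − 0) = +0.004500
∂h/∂y = (98.9 − 96.2) / (120 − 0) = +0.02250
|∇h| = √(0.004500² + 0.02250²) = 0.02295

0.023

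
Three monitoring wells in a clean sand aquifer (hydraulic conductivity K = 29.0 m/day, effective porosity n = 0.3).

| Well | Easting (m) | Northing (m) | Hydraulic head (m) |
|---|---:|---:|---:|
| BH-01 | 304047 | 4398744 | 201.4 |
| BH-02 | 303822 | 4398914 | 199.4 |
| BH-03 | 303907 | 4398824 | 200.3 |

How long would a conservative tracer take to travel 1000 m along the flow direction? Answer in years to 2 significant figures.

3.9 years

Differences from BH-01: to BH-02 (Δx, Δy, Δh) = (-225, 170, -2.0); to BH-03 = (-140, 80, -1.1).
Solve a·Δx + b·Δy = Δh: det = (-225)·80 − (-140)·170 = 5800.
∂h/∂x = [(-2.0)·80 − (-1.1)·170] / 5800 = +0.004655
∂h/∂y = [(-225)·(-1.1) − (-140)·(-2.0)] / 5800 = -0.005603
|∇h| = √(0.004655² + -0.005603²) = 0.007284
Seepage velocity v = K·i/n = 29.0 × 0.007284 / 0.3 = 0.7041 m/day.
t = 1000 / 0.7041 = 1420 days = 3.89 years.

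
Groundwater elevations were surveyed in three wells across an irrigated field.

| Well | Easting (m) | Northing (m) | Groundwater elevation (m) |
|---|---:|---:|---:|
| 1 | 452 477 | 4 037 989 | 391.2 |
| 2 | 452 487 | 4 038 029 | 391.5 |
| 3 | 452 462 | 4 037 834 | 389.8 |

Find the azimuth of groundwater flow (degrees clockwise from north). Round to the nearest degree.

135°

Three-point gradient (reference 1): Δ to 2 = (10, 40, +0.3), Δ to 3 = (-15, -155, -1.4).
∂h/∂x = -0.010000, ∂h/∂y = +0.010000 (det = -950).
Flow direction (−∇h) has components (+0.010000 E, -0.010000 N).
Azimuth = atan2(E, N) = atan2(+0.010000, -0.010000) = 135.0° ≈ 135°.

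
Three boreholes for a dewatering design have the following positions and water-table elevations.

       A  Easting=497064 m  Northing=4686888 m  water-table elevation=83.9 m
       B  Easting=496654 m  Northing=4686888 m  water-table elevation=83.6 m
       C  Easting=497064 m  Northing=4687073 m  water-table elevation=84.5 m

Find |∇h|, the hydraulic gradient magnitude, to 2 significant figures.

0.0033

∂h/∂x = (83.6 − 83.9) / (496654 − 497064) = +0.0007317
∂h/∂y = (84.5 − 83.9) / (4687073 − 4686888) = +0.003243
|∇h| = √(0.0007317² + 0.003243²) = 0.003325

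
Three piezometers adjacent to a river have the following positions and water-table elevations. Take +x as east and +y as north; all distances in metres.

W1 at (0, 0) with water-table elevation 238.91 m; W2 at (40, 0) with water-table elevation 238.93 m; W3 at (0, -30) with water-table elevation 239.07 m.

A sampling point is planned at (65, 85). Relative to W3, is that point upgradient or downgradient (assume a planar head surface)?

downgradient

∂h/∂x = (238.93 − 238.91) / (40 − 0) = +0.0005000
∂h/∂y = (239.07 − 238.91) / (-30 − 0) = -0.005333
Head at (65, 85) = 238.91 + (+0.0005000)·(65) + (-0.005333)·(85) = 238.49 m.
That is lower than the 239.07 m at W3, so the point is downgradient.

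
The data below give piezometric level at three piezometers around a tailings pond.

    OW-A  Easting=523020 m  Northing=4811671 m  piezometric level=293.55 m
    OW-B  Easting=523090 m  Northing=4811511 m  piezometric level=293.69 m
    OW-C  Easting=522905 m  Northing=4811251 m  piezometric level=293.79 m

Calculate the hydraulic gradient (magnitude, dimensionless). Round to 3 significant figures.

Differences from OW-A: to OW-B (Δx, Δy, Δh) = (70, -160, +0.14); to OW-C = (-115, -420, +0.24).
Determinant of the coordinate differences = 70·(-420) − (-115)·(-160) = -47800.
∂h/∂x = [(+0.14)·(-420) − (+0.24)·(-160)] / -47800 = +0.0004268
∂h/∂y = [70·(+0.24) − (-115)·(+0.14)] / -47800 = -0.0006883
|∇h| = √(0.0004268² + -0.0006883²) = 0.0008099

0.000810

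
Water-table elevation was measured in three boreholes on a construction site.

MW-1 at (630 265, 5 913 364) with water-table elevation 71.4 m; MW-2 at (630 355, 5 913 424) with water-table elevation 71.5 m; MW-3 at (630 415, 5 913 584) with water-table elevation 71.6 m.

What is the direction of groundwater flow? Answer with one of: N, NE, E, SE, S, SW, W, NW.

Differences from MW-1: to MW-2 (Δx, Δy, Δh) = (90, 60, +0.1); to MW-3 = (150, 220, +0.2).
Solve a·Δx + b·Δy = Δh: det = 90·220 − 150·60 = 10800.
∂h/∂x = [(+0.1)·220 − (+0.2)·60] / 10800 = +0.0009259
∂h/∂y = [90·(+0.2) − 150·(+0.1)] / 10800 = +0.0002778
Flow = −∇h = (-0.0009259 east, -0.0002778 north), which points west.

W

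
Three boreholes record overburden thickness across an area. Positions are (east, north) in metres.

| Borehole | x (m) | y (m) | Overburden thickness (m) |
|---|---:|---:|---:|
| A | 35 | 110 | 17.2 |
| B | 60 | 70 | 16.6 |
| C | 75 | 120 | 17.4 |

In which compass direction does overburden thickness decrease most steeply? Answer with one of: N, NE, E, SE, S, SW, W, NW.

S

Differences from A: to B (Δx, Δy, Δh) = (25, -40, -0.6); to C = (40, 10, +0.2).
Solve a·Δx + b·Δy = Δd: det = 25·10 − 40·(-40) = 1850.
∂d/∂x = [(-0.6)·10 − (+0.2)·(-40)] / 1850 = +0.001081
∂d/∂y = [25·(+0.2) − 40·(-0.6)] / 1850 = +0.01568
Steepest decrease is along −∇f = (-0.001081 E, -0.01568 N) → south.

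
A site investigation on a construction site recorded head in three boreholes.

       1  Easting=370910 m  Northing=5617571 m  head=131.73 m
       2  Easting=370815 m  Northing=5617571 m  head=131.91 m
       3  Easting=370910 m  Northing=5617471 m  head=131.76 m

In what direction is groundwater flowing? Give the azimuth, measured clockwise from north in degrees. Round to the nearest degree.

081°

∂h/∂x = (131.91 − 131.73) / (370815 − 370910) = -0.001895
∂h/∂y = (131.76 − 131.73) / (5617471 − 5617571) = -0.0003000
Flow direction (−∇h) has components (+0.001895 E, +0.0003000 N).
Azimuth = atan2(E, N) = atan2(+0.001895, +0.0003000) = 81.0° ≈ 081°.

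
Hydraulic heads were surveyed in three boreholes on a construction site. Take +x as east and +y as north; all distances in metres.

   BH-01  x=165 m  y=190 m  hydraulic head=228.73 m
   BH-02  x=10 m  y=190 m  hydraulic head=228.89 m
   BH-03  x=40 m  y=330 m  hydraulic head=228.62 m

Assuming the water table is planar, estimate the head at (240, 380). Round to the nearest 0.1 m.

With h = a·x + b·y + c and BH-01 as origin, the differences give:
  (-155)·a + 0·b = +0.16
  (-125)·a + 140·b = -0.11
Eliminate b (×140 and ×0, subtract): -21700·a = 22.400 → a = ∂h/∂x = -0.001032
Back-substitute: b = ∂h/∂y = -0.001707.
h(240, 380) = 228.73 + (-0.001032)·(75) + (-0.001707)·(190) = 228.73 -0.077 -0.324 = 228.328 m.

228.3 m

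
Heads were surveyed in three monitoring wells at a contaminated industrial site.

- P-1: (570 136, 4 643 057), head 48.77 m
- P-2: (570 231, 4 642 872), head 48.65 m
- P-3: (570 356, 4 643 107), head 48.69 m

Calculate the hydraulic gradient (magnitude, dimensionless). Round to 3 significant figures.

0.000617

Differences from P-1: to P-2 (Δx, Δy, Δh) = (95, -185, -0.12); to P-3 = (220, 50, -0.08).
Determinant of the coordinate differences = 95·50 − 220·(-185) = 45450.
∂h/∂x = [(-0.12)·50 − (-0.08)·(-185)] / 45450 = -0.0004576
∂h/∂y = [95·(-0.08) − 220·(-0.12)] / 45450 = +0.0004136
|∇h| = √(-0.0004576² + 0.0004136²) = 0.0006168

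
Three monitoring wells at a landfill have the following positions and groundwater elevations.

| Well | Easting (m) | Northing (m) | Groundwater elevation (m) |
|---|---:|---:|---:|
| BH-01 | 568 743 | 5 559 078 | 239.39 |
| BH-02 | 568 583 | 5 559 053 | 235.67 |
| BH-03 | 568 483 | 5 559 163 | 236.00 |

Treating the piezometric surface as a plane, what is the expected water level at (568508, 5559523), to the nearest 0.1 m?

244.1 m

Differences from BH-01: to BH-02 (Δx, Δy, Δh) = (-160, -25, -3.72); to BH-03 = (-260, 85, -3.39).
Determinant of the coordinate differences = (-160)·85 − (-260)·(-25) = -20100.
∂h/∂x = [(-3.72)·85 − (-3.39)·(-25)] / -20100 = +0.01995
∂h/∂y = [(-160)·(-3.39) − (-260)·(-3.72)] / -20100 = +0.02113
h(568508, 5559523) = 239.39 + (+0.01995)·(-235) + (+0.02113)·(445) = 239.39 -4.688 +9.405 = 244.107 m.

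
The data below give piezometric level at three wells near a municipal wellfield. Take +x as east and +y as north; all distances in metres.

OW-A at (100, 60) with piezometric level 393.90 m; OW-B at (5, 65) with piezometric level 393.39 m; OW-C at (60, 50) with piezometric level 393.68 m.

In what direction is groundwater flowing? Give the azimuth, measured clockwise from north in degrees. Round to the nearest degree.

Three-point gradient (reference OW-A): Δ to OW-B = (-95, 5, -0.51), Δ to OW-C = (-40, -10, -0.22).
∂h/∂x = +0.005391, ∂h/∂y = +0.0004348 (det = 1150).
Flow direction (−∇h) has components (-0.005391 E, -0.0004348 N).
Azimuth = atan2(E, N) = atan2(-0.005391, -0.0004348) = 265.4° ≈ 265°.

265°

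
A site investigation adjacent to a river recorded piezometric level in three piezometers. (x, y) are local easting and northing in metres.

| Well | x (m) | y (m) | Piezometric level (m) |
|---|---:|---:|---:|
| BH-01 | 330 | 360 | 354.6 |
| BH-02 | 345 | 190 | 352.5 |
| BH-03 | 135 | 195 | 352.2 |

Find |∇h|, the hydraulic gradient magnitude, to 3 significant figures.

0.0126

Taking BH-01 as reference: BH-02−BH-01 = (15, -170, -2.1); BH-03−BH-01 = (-195, -165, -2.4).
Determinant of the coordinate differences = 15·(-165) − (-195)·(-170) = -35625.
∂h/∂x = [(-2.1)·(-165) − (-2.4)·(-170)] / -35625 = +0.001726
∂h/∂y = [15·(-2.4) − (-195)·(-2.1)] / -35625 = +0.01251
|∇h| = √(0.001726² + 0.01251²) = 0.01263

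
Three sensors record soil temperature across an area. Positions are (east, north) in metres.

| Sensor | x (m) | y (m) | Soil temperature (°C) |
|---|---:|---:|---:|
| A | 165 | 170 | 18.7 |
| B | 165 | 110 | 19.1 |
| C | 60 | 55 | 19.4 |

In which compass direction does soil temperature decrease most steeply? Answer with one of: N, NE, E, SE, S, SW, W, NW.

Three-point gradient (reference A): Δ to B = (0, -60, +0.4), Δ to C = (-105, -115, +0.7).
∂T/∂x = +0.0006349, ∂T/∂y = -0.006667 (det = -6300).
Steepest decrease is along −∇f = (-0.0006349 E, +0.006667 N) → north.

N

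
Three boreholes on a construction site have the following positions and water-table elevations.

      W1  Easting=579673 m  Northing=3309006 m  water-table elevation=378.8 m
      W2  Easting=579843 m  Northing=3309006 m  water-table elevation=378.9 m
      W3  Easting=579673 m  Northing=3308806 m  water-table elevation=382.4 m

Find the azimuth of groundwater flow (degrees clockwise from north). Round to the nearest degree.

358°

∂h/∂x = (378.9 − 378.8) / (579843 − 579673) = +0.0005882
∂h/∂y = (382.4 − 378.8) / (3308806 − 3309006) = -0.01800
Flow direction (−∇h) has components (-0.0005882 E, +0.01800 N).
Azimuth = atan2(E, N) = atan2(-0.0005882, +0.01800) = 358.1° ≈ 358°.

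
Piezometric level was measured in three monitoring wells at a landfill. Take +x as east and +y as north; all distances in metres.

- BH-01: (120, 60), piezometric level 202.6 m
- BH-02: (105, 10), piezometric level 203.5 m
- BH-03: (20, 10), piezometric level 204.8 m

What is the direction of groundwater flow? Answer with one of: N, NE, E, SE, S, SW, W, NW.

NE

Three-point gradient (reference BH-01): Δ to BH-02 = (-15, -50, +0.9), Δ to BH-03 = (-100, -50, +2.2).
∂h/∂x = -0.01529, ∂h/∂y = -0.01341 (det = -4250).
Flow = −∇h = (+0.01529 east, +0.01341 north), which points northeast.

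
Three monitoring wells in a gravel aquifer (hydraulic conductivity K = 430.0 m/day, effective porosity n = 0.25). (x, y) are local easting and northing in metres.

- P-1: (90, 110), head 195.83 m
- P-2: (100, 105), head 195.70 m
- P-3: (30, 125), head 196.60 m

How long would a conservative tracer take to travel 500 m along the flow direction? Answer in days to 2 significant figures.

23 days

With h = a·x + b·y + c and P-1 as origin, the differences give:
  10·a + (-5)·b = -0.13
  (-60)·a + 15·b = +0.77
Eliminate b (×15 and ×(-5), subtract): -150·a = 1.900 → a = ∂h/∂x = -0.01267
Back-substitute: b = ∂h/∂y = +0.0006667.
|∇h| = √(-0.01267² + 0.0006667²) = 0.01269
Seepage velocity v = K·i/n = 430.0 × 0.01269 / 0.25 = 21.83 m/day.
t = 500 / 21.83 = 22.9 days.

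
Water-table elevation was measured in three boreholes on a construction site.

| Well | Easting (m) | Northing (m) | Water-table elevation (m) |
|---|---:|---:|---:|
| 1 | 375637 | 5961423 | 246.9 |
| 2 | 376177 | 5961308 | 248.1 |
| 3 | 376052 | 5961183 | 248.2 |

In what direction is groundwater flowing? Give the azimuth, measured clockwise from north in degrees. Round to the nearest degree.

326°

With h = a·x + b·y + c and 1 as origin, the differences give:
  540·a + (-115)·b = +1.2
  415·a + (-240)·b = +1.3
Eliminate b (×(-240) and ×(-115), subtract): -81875·a = -138.50 → a = ∂h/∂x = +0.001692
Back-substitute: b = ∂h/∂y = -0.002492.
Flow direction (−∇h) has components (-0.001692 E, +0.002492 N).
Azimuth = atan2(E, N) = atan2(-0.001692, +0.002492) = 325.8° ≈ 326°.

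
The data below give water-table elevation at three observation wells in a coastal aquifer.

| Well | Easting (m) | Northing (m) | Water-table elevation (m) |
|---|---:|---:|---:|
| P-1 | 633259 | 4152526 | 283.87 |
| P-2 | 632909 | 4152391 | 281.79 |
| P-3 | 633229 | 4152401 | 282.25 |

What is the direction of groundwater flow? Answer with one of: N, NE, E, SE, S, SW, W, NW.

S

Taking P-1 as reference: P-2−P-1 = (-350, -135, -2.08); P-3−P-1 = (-30, -125, -1.62).
Determinant of the coordinate differences = (-350)·(-125) − (-30)·(-135) = 39700.
∂h/∂x = [(-2.08)·(-125) − (-1.62)·(-135)] / 39700 = +0.001040
∂h/∂y = [(-350)·(-1.62) − (-30)·(-2.08)] / 39700 = +0.01271
Flow = −∇h = (-0.001040 east, -0.01271 north), which points south.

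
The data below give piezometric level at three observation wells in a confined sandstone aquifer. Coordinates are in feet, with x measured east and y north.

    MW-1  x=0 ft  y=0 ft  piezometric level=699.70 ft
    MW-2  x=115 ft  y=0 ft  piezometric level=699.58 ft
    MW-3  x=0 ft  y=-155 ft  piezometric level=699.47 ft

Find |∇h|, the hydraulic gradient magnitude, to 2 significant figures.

∂h/∂x = (699.58 − 699.70) / (115 − 0) = -0.001043
∂h/∂y = (699.47 − 699.70) / (-155 − 0) = +0.001484
|∇h| = √(-0.001043² + 0.001484²) = 0.001814

0.0018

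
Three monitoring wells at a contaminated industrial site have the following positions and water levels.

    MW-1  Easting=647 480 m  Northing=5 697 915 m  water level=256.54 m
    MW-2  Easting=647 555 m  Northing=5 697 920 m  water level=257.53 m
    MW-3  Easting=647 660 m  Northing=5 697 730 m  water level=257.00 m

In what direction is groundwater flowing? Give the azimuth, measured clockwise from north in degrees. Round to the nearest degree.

Taking MW-1 as reference: MW-2−MW-1 = (75, 5, +0.99); MW-3−MW-1 = (180, -185, +0.46).
Determinant of the coordinate differences = 75·(-185) − 180·5 = -14775.
∂h/∂x = [(+0.99)·(-185) − (+0.46)·5] / -14775 = +0.01255
∂h/∂y = [75·(+0.46) − 180·(+0.99)] / -14775 = +0.009726
Flow direction (−∇h) has components (-0.01255 E, -0.009726 N).
Azimuth = atan2(E, N) = atan2(-0.01255, -0.009726) = 232.2° ≈ 232°.

232°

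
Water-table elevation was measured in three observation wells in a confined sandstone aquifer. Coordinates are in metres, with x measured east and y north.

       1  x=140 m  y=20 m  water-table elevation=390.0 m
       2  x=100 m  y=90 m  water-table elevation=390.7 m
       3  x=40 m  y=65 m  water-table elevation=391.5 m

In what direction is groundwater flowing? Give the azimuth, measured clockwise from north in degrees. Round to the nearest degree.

With h = a·x + b·y + c and 1 as origin, the differences give:
  (-40)·a + 70·b = +0.7
  (-100)·a + 45·b = +1.5
Eliminate b (×45 and ×70, subtract): 5200·a = -73.50 → a = ∂h/∂x = -0.01413
Back-substitute: b = ∂h/∂y = +0.001923.
Flow direction (−∇h) has components (+0.01413 E, -0.001923 N).
Azimuth = atan2(E, N) = atan2(+0.01413, -0.001923) = 97.7° ≈ 098°.

098°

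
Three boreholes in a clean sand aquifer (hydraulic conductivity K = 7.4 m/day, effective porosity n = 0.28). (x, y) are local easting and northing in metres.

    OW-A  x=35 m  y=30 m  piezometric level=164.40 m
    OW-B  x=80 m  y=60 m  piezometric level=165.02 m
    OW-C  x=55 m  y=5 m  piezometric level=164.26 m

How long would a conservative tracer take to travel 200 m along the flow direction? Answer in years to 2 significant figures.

With h = a·x + b·y + c and OW-A as origin, the differences give:
  45·a + 30·b = +0.62
  20·a + (-25)·b = -0.14
Eliminate b (×(-25) and ×30, subtract): -1725·a = -11.300 → a = ∂h/∂x = +0.006551
Back-substitute: b = ∂h/∂y = +0.01084.
|∇h| = √(0.006551² + 0.01084²) = 0.01267
Seepage velocity v = K·i/n = 7.4 × 0.01267 / 0.28 = 0.3348 m/day.
t = 200 / 0.3348 = 597.4 days = 1.64 years.

1.6 years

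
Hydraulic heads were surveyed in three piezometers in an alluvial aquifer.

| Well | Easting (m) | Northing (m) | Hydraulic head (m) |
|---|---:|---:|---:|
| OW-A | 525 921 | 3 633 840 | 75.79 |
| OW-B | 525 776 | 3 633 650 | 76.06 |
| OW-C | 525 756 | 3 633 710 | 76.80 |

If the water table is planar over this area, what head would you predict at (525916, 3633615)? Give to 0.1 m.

74.0 m

Taking OW-A as reference: OW-B−OW-A = (-145, -190, +0.27); OW-C−OW-A = (-165, -130, +1.01).
Solve a·Δx + b·Δy = Δh: det = (-145)·(-130) − (-165)·(-190) = -12500.
∂h/∂x = [(+0.27)·(-130) − (+1.01)·(-190)] / -12500 = -0.01254
∂h/∂y = [(-145)·(+1.01) − (-165)·(+0.27)] / -12500 = +0.008152
h(525916, 3633615) = 75.79 + (-0.01254)·(-5) + (+0.008152)·(-225) = 75.79 +0.063 -1.834 = 74.019 m.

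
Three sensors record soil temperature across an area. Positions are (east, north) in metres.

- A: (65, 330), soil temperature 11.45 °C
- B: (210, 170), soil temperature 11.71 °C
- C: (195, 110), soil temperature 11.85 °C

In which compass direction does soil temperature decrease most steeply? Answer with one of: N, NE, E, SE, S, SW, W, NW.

N

Taking A as reference: B−A = (145, -160, +0.26); C−A = (130, -220, +0.40).
Solve a·Δx + b·Δy = ΔT: det = 145·(-220) − 130·(-160) = -11100.
∂T/∂x = [(+0.26)·(-220) − (+0.40)·(-160)] / -11100 = -0.0006126
∂T/∂y = [145·(+0.40) − 130·(+0.26)] / -11100 = -0.002180
Steepest decrease is along −∇f = (+0.0006126 E, +0.002180 N) → north.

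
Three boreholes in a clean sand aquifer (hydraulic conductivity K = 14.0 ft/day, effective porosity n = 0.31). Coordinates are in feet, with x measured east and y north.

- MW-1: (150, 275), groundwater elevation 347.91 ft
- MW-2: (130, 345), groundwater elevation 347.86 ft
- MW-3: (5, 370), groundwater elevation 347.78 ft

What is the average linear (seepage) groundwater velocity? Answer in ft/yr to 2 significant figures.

13 ft/yr

With h = a·x + b·y + c and MW-1 as origin, the differences give:
  (-20)·a + 70·b = -0.05
  (-145)·a + 95·b = -0.13
Eliminate b (×95 and ×70, subtract): 8250·a = 4.350 → a = ∂h/∂x = +0.0005273
Back-substitute: b = ∂h/∂y = -0.0005636.
|∇h| = √(0.0005273² + -0.0005636²) = 0.0007718
Seepage velocity v = K·i/n = 14.0 × 0.0007718 / 0.31 = 0.03486 ft/day = 12.73 ft/yr.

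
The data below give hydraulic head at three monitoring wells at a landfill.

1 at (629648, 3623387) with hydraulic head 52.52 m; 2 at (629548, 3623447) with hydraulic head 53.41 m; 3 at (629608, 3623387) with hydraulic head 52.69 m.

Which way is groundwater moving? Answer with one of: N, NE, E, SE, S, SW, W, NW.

Differences from 1: to 2 (Δx, Δy, Δh) = (-100, 60, +0.89); to 3 = (-40, 0, +0.17).
Solve a·Δx + b·Δy = Δh: det = (-100)·0 − (-40)·60 = 2400.
∂h/∂x = [(+0.89)·0 − (+0.17)·60] / 2400 = -0.004250
∂h/∂y = [(-100)·(+0.17) − (-40)·(+0.89)] / 2400 = +0.007750
Flow = −∇h = (+0.004250 east, -0.007750 north), which points southeast.

SE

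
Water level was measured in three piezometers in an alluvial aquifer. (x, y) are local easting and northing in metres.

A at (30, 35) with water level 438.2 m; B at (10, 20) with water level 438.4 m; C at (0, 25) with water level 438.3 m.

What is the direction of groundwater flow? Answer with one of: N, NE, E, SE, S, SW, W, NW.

With h = a·x + b·y + c and A as origin, the differences give:
  (-20)·a + (-15)·b = +0.2
  (-30)·a + (-10)·b = +0.1
Eliminate b (×(-10) and ×(-15), subtract): -250·a = -0.50 → a = ∂h/∂x = +0.002000
Back-substitute: b = ∂h/∂y = -0.01600.
Flow = −∇h = (-0.002000 east, +0.01600 north), which points north.

N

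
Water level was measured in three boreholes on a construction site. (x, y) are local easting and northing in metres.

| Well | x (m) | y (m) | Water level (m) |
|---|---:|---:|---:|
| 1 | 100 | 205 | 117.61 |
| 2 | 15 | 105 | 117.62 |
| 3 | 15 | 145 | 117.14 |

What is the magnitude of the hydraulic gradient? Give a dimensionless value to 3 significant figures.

With h = a·x + b·y + c and 1 as origin, the differences give:
  (-85)·a + (-100)·b = +0.01
  (-85)·a + (-60)·b = -0.47
Eliminate b (×(-60) and ×(-100), subtract): -3400·a = -47.600 → a = ∂h/∂x = +0.01400
Back-substitute: b = ∂h/∂y = -0.01200.
|∇h| = √(0.01400² + -0.01200²) = 0.01844

0.0184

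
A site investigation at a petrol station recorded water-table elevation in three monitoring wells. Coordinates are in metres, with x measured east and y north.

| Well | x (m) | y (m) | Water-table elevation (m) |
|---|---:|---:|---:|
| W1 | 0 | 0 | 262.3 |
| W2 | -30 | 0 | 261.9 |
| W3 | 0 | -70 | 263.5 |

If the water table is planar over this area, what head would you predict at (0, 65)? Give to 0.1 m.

∂h/∂x = (261.9 − 262.3) / (-30 − 0) = +0.01333
∂h/∂y = (263.5 − 262.3) / (-70 − 0) = -0.01714
h(0, 65) = 262.3 + (+0.01333)·(0) + (-0.01714)·(65) = 262.3 +0.000 -1.114 = 261.186 m.

261.2 m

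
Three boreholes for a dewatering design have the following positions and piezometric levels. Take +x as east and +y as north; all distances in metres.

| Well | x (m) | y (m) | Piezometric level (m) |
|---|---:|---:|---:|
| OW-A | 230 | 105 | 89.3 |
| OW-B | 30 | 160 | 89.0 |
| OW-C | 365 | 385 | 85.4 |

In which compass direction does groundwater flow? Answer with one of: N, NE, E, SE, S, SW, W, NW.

Taking OW-A as reference: OW-B−OW-A = (-200, 55, -0.3); OW-C−OW-A = (135, 280, -3.9).
Solve a·Δx + b·Δy = Δh: det = (-200)·280 − 135·55 = -63425.
∂h/∂x = [(-0.3)·280 − (-3.9)·55] / -63425 = -0.002058
∂h/∂y = [(-200)·(-3.9) − 135·(-0.3)] / -63425 = -0.01294
Flow = −∇h = (+0.002058 east, +0.01294 north), which points north.

N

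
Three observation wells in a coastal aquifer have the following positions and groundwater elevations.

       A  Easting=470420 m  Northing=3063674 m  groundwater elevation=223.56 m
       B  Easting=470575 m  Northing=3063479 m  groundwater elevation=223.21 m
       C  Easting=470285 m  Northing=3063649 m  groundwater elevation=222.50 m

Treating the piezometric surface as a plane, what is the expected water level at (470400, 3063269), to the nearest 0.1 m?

With h = a·x + b·y + c and A as origin, the differences give:
  155·a + (-195)·b = -0.35
  (-135)·a + (-25)·b = -1.06
Eliminate b (×(-25) and ×(-195), subtract): -30200·a = -197.950 → a = ∂h/∂x = +0.006555
Back-substitute: b = ∂h/∂y = +0.007005.
h(470400, 3063269) = 223.56 + (+0.006555)·(-20) + (+0.007005)·(-405) = 223.56 -0.131 -2.837 = 220.592 m.

220.6 m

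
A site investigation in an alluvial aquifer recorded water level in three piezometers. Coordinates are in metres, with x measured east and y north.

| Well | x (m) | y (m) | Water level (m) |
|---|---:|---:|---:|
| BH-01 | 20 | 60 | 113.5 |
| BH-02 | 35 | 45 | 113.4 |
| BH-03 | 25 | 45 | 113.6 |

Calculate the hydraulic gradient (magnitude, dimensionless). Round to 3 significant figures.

0.0240

With h = a·x + b·y + c and BH-01 as origin, the differences give:
  15·a + (-15)·b = -0.1
  5·a + (-15)·b = +0.1
Eliminate b (×(-15) and ×(-15), subtract): -150·a = 3.00 → a = ∂h/∂x = -0.02000
Back-substitute: b = ∂h/∂y = -0.01333.
|∇h| = √(-0.02000² + -0.01333²) = 0.02404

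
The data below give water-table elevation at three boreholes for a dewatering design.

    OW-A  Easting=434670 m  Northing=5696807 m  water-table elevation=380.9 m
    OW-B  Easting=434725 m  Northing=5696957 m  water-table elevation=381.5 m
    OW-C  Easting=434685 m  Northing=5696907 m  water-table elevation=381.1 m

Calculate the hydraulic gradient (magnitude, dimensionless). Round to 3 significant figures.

Three-point gradient (reference OW-A): Δ to OW-B = (55, 150, +0.6), Δ to OW-C = (15, 100, +0.2).
∂h/∂x = +0.009231, ∂h/∂y = +0.0006154 (det = 3250).
|∇h| = √(0.009231² + 0.0006154²) = 0.009251

0.00925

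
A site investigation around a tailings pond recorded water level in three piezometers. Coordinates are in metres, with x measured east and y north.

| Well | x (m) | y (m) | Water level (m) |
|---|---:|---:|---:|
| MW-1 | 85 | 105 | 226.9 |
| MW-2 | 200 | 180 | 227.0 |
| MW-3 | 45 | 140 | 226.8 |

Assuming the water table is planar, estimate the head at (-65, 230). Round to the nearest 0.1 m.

Three-point gradient (reference MW-1): Δ to MW-2 = (115, 75, +0.1), Δ to MW-3 = (-40, 35, -0.1).
∂h/∂x = +0.001566, ∂h/∂y = -0.001068 (det = 7025).
h(-65, 230) = 226.9 + (+0.001566)·(-150) + (-0.001068)·(125) = 226.9 -0.235 -0.133 = 226.532 m.

226.5 m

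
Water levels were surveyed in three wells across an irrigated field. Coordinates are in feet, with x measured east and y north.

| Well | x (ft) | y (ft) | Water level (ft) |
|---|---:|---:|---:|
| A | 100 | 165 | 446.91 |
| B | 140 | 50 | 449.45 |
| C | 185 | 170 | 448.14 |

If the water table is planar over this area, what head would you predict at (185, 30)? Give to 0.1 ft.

Three-point gradient (reference A): Δ to B = (40, -115, +2.54), Δ to C = (85, 5, +1.23).
∂h/∂x = +0.01545, ∂h/∂y = -0.01671 (det = 9975).
h(185, 30) = 446.91 + (+0.01545)·(85) + (-0.01671)·(-135) = 446.91 +1.314 +2.256 = 450.480 ft.

450.5 ft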